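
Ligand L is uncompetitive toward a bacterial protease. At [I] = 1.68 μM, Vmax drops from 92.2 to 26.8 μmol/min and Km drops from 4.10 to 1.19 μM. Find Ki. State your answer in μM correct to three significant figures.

0.688 μM

Uncompetitive: Vmax,app = Vmax/α (and Km,app = Km/α) with α = 1 + [I]/Ki.
α = Vmax/Vmax,app = 92.2/26.8 = 3.440.
Ki = [I]/(α − 1) = 1.68/2.440 = 0.688 μM.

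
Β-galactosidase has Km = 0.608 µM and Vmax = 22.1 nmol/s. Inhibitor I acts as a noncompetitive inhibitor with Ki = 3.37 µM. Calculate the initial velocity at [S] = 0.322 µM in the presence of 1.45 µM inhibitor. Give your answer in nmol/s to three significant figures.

With α = 1 + [I]/Ki = 1 + 1.45/3.37 = 1.430, the noncompetitive rate law is v = (Vmax/α)·[S] / (Km + [S]).
v = (22.1/1.430)×0.322 / (0.608 + 0.322) = 4.975/0.9300 = 5.35 nmol/s.

5.35 nmol/s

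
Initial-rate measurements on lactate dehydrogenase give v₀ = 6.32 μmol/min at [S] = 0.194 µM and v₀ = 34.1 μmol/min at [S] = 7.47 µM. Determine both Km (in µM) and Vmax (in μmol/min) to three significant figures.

Km = 0.992 µM; Vmax = 38.6 μmol/min

In reciprocal form, 1/v = (Km/Vmax)·(1/[S]) + 1/Vmax. The two points give (1/[S], 1/v) = (5.155, 0.1582) and (0.1339, 0.02933).
Slope = (0.1582 − 0.02933)/(5.155 − 0.1339) = 0.02567; intercept = 0.1582 − 0.02567×5.155 = 0.02589.
Vmax = 1/intercept = 38.6 μmol/min; Km = slope × Vmax = 0.02567 × 38.6 = 0.992 µM.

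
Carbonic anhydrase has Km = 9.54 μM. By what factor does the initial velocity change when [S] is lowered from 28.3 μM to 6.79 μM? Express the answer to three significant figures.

0.556

Since Vmax cancels, v₂/v₁ = [S]₂(Km+[S]₁) / [S]₁(Km+[S]₂).
= 6.79×(9.54+28.3) / (28.3×(9.54+6.79)) = 256.9/462.1 = 0.556.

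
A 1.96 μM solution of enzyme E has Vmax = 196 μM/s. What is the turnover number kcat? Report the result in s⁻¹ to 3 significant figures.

kcat = Vmax/[E]total = 196 μM/s / 1.96 μM = 100 s⁻¹.

100 s⁻¹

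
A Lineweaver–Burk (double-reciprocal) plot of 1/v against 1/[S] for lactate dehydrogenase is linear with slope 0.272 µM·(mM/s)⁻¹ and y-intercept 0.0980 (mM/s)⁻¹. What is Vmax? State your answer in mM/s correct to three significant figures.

The y-intercept of a Lineweaver–Burk plot equals 1/Vmax, so Vmax = 1/0.0980 = 10.2 mM/s.

10.2 mM/s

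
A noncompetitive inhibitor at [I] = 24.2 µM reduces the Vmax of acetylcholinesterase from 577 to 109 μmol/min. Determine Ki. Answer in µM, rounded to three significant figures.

Noncompetitive: Vmax,app = Vmax/α with α = 1 + [I]/Ki.
α = Vmax/Vmax,app = 577/109 = 5.294.
Ki = [I]/(α − 1) = 24.2/4.294 = 5.64 µM.

5.64 µM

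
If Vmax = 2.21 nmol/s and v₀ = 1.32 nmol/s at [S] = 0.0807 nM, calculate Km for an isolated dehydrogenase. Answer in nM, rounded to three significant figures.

0.0544 nM

From v = Vmax[S]/(Km+[S]), Km = [S](Vmax − v)/v.
Km = 0.0807 × (2.21 − 1.32) / 1.32 = 0.07182/1.32 = 0.0544 nM.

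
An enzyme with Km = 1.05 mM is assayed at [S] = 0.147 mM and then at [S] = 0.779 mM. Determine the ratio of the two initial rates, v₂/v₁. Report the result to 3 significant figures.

Since Vmax cancels, v₂/v₁ = [S]₂(Km+[S]₁) / [S]₁(Km+[S]₂).
= 0.779×(1.05+0.147) / (0.147×(1.05+0.779)) = 0.9325/0.2689 = 3.47.

3.47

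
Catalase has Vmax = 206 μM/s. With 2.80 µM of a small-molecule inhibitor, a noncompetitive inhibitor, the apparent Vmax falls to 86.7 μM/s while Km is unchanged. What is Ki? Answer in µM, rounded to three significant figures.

Noncompetitive: Vmax,app = Vmax/α with α = 1 + [I]/Ki.
α = Vmax/Vmax,app = 206/86.7 = 2.376.
Since α = 1 + [I]/Ki, [I]/Ki = 2.376 − 1 = 1.376 and Ki = 2.80/1.376 = 2.03 µM.

2.03 µM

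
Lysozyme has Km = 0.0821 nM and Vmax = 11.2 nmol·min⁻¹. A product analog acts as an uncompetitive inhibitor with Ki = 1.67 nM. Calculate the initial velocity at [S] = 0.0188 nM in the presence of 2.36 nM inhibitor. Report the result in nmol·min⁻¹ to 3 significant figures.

1.65 nmol·min⁻¹

α = 1 + [I]/Ki = 1 + 2.36/1.67 = 2.413.
For an uncompetitive inhibitor, both parameters are divided by α, giving Vmax/α and Km/α: Km,app = 0.0340 nM, Vmax,app = 4.64 nmol·min⁻¹.
v = Vmax,app·[S]/(Km,app + [S]) = 4.64 × 0.0188/(0.0340 + 0.0188) = 1.65 nmol·min⁻¹.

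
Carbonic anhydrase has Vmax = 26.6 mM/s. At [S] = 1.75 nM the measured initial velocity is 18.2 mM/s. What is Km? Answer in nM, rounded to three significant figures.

0.808 nM

v/Vmax = 18.2/26.6 = 0.6842 = [S]/(Km+[S]).
So Km + [S] = [S]/0.6842 = 2.558 nM, giving Km = 2.558 − 1.75 = 0.808 nM.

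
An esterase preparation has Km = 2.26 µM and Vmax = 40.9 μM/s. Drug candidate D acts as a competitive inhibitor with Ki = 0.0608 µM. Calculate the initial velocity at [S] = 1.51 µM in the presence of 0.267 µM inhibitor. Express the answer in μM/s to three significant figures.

4.51 μM/s

α = 1 + [I]/Ki = 1 + 0.267/0.0608 = 5.391.
For a competitive inhibitor, Vmax is unchanged and the apparent Km becomes α·Km: Km,app = 12.2 µM, Vmax,app = 40.9 μM/s.
v = Vmax,app·[S]/(Km,app + [S]) = 40.9 × 1.51/(12.2 + 1.51) = 4.51 μM/s.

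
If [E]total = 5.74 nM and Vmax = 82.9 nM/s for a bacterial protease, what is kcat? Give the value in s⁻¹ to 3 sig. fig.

kcat = Vmax/[E]total = 82.9 nM/s / 5.74 nM = 14.4 s⁻¹.

14.4 s⁻¹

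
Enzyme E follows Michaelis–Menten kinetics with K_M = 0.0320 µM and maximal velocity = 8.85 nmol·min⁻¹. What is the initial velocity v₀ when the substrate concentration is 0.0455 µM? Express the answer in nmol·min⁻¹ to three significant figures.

v = Vmax·[S]/(Km + [S]) = 8.85 × 0.0455 / (0.0320 + 0.0455)
  = 0.4027 / 0.07750 = 5.20 nmol·min⁻¹.

5.20 nmol·min⁻¹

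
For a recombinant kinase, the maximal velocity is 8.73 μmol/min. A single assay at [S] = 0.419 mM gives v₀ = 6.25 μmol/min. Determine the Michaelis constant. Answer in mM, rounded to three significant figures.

v/Vmax = 6.25/8.73 = 0.7159 = [S]/(Km+[S]).
So Km + [S] = [S]/0.7159 = 0.5853 mM, giving Km = 0.5853 − 0.419 = 0.166 mM.

0.166 mM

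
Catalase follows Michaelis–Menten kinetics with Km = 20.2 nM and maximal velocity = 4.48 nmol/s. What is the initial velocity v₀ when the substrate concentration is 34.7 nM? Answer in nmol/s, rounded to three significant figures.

2.83 nmol/s

[S]/(Km+[S]) = 34.7/54.90 = 0.6321, the fractional saturation.
v = 0.6321 × Vmax = 0.6321 × 4.48 = 2.83 nmol/s.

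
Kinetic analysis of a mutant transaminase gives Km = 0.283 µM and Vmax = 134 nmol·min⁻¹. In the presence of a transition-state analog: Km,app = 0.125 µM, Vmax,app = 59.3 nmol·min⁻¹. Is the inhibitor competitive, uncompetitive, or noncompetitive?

uncompetitive

Both Km and Vmax decrease by the same factor (~2.26-fold) — characteristic of uncompetitive inhibition.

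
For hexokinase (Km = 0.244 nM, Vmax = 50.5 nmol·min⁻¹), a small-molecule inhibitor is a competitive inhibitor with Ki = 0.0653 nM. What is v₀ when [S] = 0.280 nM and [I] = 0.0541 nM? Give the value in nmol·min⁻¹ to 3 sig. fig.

α = 1 + [I]/Ki = 1 + 0.0541/0.0653 = 1.828.
For a competitive inhibitor, Vmax is unchanged and the apparent Km becomes α·Km: Km,app = 0.446 nM, Vmax,app = 50.5 nmol·min⁻¹.
v = Vmax,app·[S]/(Km,app + [S]) = 50.5 × 0.280/(0.446 + 0.280) = 19.5 nmol·min⁻¹.

19.5 nmol·min⁻¹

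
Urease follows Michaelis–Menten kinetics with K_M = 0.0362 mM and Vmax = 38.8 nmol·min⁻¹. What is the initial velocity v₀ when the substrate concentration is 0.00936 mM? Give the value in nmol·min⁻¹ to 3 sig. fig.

7.97 nmol·min⁻¹

v = Vmax·[S]/(Km + [S]) = 38.8 × 0.00936 / (0.0362 + 0.00936)
  = 0.3632 / 0.04556 = 7.97 nmol·min⁻¹.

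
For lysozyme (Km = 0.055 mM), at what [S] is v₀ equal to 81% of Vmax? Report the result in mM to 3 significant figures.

v/Vmax = [S]/(Km+[S]) = 0.81, so [S] = Km·0.81/(1 − 0.81) = 0.055 × 4.263.
[S] = 0.234 mM.

0.234 mM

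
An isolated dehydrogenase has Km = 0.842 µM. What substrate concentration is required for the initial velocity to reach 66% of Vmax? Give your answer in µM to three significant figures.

1.63 µM

v/Vmax = [S]/(Km+[S]) = 0.66, so [S] = Km·0.66/(1 − 0.66) = 0.842 × 1.941.
[S] = 1.63 µM.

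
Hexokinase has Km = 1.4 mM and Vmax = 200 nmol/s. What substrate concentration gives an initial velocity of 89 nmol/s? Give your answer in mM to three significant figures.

Rearranging v = Vmax[S]/(Km+[S]) gives [S] = Km·v/(Vmax − v).
[S] = 1.4 × 89 / (200 − 89) = 124.6/111.0 = 1.12 mM.

1.12 mM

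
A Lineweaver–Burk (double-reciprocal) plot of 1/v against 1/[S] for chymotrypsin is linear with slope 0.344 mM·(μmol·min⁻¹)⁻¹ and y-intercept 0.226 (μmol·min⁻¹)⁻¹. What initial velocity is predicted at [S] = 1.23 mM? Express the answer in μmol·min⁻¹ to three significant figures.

The y-intercept is 1/Vmax, so Vmax = 1/0.226 = 4.42 μmol·min⁻¹.
The slope is Km/Vmax, so Km = 0.344 × 4.42 = 1.52 mM.
Then v = 4.42 × 1.23/(1.52 + 1.23) = 1.98 μmol·min⁻¹.

1.98 μmol·min⁻¹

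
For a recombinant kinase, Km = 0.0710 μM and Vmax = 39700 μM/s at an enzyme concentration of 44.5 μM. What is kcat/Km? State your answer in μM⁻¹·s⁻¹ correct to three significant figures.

12600 μM⁻¹·s⁻¹

kcat = Vmax/[E]total = 39700/44.5 = 892 s⁻¹.
kcat/Km = 892/0.0710 = 12600 μM⁻¹·s⁻¹.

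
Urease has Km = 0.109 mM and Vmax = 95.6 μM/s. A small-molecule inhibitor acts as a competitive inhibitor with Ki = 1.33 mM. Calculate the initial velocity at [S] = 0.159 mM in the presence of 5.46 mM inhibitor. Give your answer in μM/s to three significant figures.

With α = 1 + [I]/Ki = 1 + 5.46/1.33 = 5.105, the competitive rate law is v = Vmax[S] / (αKm + [S]).
v = 95.6×0.159 / (5.105×0.109 + 0.159) = 15.20/0.7155 = 21.2 μM/s.

21.2 μM/s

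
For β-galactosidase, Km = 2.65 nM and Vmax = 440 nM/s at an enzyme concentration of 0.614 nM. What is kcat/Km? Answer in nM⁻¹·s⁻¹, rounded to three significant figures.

kcat = Vmax/[E]total = 440/0.614 = 717 s⁻¹.
kcat/Km = 717/2.65 = 270 nM⁻¹·s⁻¹.

270 nM⁻¹·s⁻¹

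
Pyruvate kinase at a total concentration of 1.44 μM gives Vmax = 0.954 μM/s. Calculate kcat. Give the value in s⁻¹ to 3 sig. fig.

kcat = Vmax/[E]total = 0.954 μM/s / 1.44 μM = 0.662 s⁻¹.

0.662 s⁻¹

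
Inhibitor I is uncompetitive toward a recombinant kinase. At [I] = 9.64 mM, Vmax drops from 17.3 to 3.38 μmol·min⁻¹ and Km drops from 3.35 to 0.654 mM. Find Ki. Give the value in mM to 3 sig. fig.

Uncompetitive: Vmax,app = Vmax/α (and Km,app = Km/α) with α = 1 + [I]/Ki.
α = Vmax/Vmax,app = 17.3/3.38 = 5.118.
Ki = [I]/(α − 1) = 9.64/4.118 = 2.34 mM.

2.34 mM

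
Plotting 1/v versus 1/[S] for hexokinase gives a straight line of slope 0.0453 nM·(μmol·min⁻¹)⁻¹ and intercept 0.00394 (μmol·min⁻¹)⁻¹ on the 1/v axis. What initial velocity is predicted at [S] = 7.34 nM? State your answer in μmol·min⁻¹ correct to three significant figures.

The y-intercept is 1/Vmax, so Vmax = 1/0.00394 = 254 μmol·min⁻¹.
The slope is Km/Vmax, so Km = 0.0453 × 254 = 11.5 nM.
Then v = 254 × 7.34/(11.5 + 7.34) = 98.9 μmol·min⁻¹.

98.9 μmol·min⁻¹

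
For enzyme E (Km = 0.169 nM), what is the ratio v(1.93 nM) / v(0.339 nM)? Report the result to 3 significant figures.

The fractional saturations are [S]/(Km+[S]) = 0.339/0.5080 = 0.6673 and 1.93/2.099 = 0.9195.
v₂/v₁ is just their ratio: 0.9195/0.6673 = 1.38.

1.38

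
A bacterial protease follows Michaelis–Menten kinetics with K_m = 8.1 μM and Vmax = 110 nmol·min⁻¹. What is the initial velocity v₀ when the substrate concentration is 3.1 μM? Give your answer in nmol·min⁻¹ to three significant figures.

30.4 nmol·min⁻¹

v = Vmax·[S]/(Km + [S]) = 110 × 3.1 / (8.1 + 3.1)
  = 341.0 / 11.20 = 30.4 nmol·min⁻¹.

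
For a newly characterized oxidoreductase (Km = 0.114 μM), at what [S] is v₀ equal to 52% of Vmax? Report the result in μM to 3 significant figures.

0.124 μM

v/Vmax = [S]/(Km+[S]) = 0.52, so [S] = Km·0.52/(1 − 0.52) = 0.114 × 1.083.
[S] = 0.124 μM.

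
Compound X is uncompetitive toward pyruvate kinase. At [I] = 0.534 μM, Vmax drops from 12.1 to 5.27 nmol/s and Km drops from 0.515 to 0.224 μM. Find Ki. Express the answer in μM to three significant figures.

0.412 μM

Uncompetitive: Vmax,app = Vmax/α (and Km,app = Km/α) with α = 1 + [I]/Ki.
α = Vmax/Vmax,app = 12.1/5.27 = 2.296.
Since α = 1 + [I]/Ki, [I]/Ki = 2.296 − 1 = 1.296 and Ki = 0.534/1.296 = 0.412 μM.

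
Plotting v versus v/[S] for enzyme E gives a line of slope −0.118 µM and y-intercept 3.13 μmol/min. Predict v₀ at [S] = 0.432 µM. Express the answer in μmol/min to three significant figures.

In the Eadie–Hofstee form v = Vmax − Km·(v/[S]), the slope is −Km and the intercept is Vmax, so Km = 0.118 µM and Vmax = 3.13 μmol/min.
v = 3.13 × 0.432/(0.118 + 0.432) = 2.46 μmol/min.

2.46 μmol/min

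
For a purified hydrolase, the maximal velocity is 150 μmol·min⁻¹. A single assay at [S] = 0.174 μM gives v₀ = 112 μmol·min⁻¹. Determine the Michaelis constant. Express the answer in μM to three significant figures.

0.0590 μM

From v = Vmax[S]/(Km+[S]), Km = [S](Vmax − v)/v.
Km = 0.174 × (150 − 112) / 112 = 6.612/112 = 0.0590 μM.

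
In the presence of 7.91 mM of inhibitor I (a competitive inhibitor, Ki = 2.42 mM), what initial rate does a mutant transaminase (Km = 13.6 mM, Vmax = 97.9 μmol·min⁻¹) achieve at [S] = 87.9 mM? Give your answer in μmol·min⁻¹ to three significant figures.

With α = 1 + [I]/Ki = 1 + 7.91/2.42 = 4.269, the competitive rate law is v = Vmax[S] / (αKm + [S]).
v = 97.9×87.9 / (4.269×13.6 + 87.9) = 8605/146.0 = 59.0 μmol·min⁻¹.

59.0 μmol·min⁻¹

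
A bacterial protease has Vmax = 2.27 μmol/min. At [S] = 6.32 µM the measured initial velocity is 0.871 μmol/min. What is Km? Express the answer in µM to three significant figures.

10.2 µM

v/Vmax = 0.871/2.27 = 0.3837 = [S]/(Km+[S]).
So Km + [S] = [S]/0.3837 = 16.47 µM, giving Km = 16.47 − 6.32 = 10.2 µM.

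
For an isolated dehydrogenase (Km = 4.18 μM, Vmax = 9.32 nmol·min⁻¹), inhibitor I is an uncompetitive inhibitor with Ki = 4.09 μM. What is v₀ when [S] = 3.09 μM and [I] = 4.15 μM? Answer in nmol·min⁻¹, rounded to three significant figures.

With α = 1 + [I]/Ki = 1 + 4.15/4.09 = 2.015, the uncompetitive rate law is v = (Vmax/α)·[S] / (Km/α + [S]).
v = (9.32/2.015)×3.09 / (4.18/2.015 + 3.09) = 14.29/5.165 = 2.77 nmol·min⁻¹.

2.77 nmol·min⁻¹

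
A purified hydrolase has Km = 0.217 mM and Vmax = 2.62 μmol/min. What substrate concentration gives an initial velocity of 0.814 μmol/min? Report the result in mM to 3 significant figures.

0.0978 mM

The required fractional saturation is v/Vmax = 0.814/2.62 = 0.3107.
Then [S]/(Km+[S]) = 0.3107 ⇒ [S] = 0.217 × 0.3107/(1 − 0.3107) = 0.0978 mM.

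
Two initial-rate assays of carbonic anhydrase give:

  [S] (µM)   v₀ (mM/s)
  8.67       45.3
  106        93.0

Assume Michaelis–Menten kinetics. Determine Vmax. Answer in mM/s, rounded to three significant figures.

From v = Vmax[S]/(Km+[S]), each point gives Vmax = v(Km+[S])/[S].
Equating: 45.3(Km+8.67)/8.67 = 93.0(Km+106)/106.
5.225·Km + 45.3 = 0.8774·Km + 93.0, so (5.225 − 0.8774)·Km = 93.0 − 45.3.
Km = 47.70/4.348 = 11.0 µM; then Vmax = 45.3(11.0+8.67)/8.67 = 103 mM/s.

103 mM/s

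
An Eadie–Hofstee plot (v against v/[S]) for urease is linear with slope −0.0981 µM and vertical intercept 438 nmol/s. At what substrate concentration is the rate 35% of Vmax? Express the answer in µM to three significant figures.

The Eadie–Hofstee slope gives Km = 0.0981 µM (slope = −Km).
v/Vmax = [S]/(Km+[S]) = 0.35 ⇒ [S] = Km·0.35/(1−0.35) = 0.0981 × 0.5385 = 0.0528 µM.

0.0528 µM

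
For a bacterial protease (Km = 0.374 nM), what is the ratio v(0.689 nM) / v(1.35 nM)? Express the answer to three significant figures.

0.828

Since Vmax cancels, v₂/v₁ = [S]₂(Km+[S]₁) / [S]₁(Km+[S]₂).
= 0.689×(0.374+1.35) / (1.35×(0.374+0.689)) = 1.188/1.435 = 0.828.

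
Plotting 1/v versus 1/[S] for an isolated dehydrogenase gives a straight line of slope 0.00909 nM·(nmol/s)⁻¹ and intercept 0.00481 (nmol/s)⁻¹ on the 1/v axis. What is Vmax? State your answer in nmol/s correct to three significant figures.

208 nmol/s

The y-intercept of a Lineweaver–Burk plot equals 1/Vmax, so Vmax = 1/0.00481 = 208 nmol/s.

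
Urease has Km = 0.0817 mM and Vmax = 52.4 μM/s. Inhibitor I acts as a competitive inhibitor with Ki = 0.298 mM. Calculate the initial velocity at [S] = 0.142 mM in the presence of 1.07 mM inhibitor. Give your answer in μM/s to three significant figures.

14.4 μM/s

α = 1 + [I]/Ki = 1 + 1.07/0.298 = 4.591.
For a competitive inhibitor, Vmax is unchanged and the apparent Km becomes α·Km: Km,app = 0.375 mM, Vmax,app = 52.4 μM/s.
v = Vmax,app·[S]/(Km,app + [S]) = 52.4 × 0.142/(0.375 + 0.142) = 14.4 μM/s.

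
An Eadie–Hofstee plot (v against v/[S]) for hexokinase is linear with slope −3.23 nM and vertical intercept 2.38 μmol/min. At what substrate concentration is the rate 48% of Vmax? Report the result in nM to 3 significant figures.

The Eadie–Hofstee slope gives Km = 3.23 nM (slope = −Km).
v/Vmax = [S]/(Km+[S]) = 0.48 ⇒ [S] = Km·0.48/(1−0.48) = 3.23 × 0.9231 = 2.98 nM.

2.98 nM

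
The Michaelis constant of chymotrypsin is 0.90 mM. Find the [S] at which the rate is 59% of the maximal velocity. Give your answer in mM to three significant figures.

v/Vmax = [S]/(Km+[S]) = 0.59, so [S] = Km·0.59/(1 − 0.59) = 0.90 × 1.439.
[S] = 1.30 mM.

1.30 mM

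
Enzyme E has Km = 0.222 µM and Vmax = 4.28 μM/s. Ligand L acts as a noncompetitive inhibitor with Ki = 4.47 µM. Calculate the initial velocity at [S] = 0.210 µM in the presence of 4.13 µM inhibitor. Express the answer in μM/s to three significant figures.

With α = 1 + [I]/Ki = 1 + 4.13/4.47 = 1.924, the noncompetitive rate law is v = (Vmax/α)·[S] / (Km + [S]).
v = (4.28/1.924)×0.210 / (0.222 + 0.210) = 0.4672/0.4320 = 1.08 μM/s.

1.08 μM/s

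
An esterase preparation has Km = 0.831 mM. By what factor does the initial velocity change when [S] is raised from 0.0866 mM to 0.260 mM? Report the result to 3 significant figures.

2.53

Since Vmax cancels, v₂/v₁ = [S]₂(Km+[S]₁) / [S]₁(Km+[S]₂).
= 0.260×(0.831+0.0866) / (0.0866×(0.831+0.260)) = 0.2386/0.09448 = 2.53.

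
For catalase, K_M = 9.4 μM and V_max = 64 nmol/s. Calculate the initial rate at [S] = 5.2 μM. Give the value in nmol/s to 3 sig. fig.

22.8 nmol/s

v = Vmax·[S]/(Km + [S]) = 64 × 5.2 / (9.4 + 5.2)
  = 332.8 / 14.60 = 22.8 nmol/s.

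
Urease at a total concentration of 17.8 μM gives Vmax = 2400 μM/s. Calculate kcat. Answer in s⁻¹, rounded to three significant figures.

135 s⁻¹

kcat = Vmax/[E]total = 2400 μM/s / 17.8 μM = 135 s⁻¹.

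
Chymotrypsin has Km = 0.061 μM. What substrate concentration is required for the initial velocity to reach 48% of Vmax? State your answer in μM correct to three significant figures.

0.0563 μM

v/Vmax = [S]/(Km+[S]) = 0.48, so [S] = Km·0.48/(1 − 0.48) = 0.061 × 0.9231.
[S] = 0.0563 μM.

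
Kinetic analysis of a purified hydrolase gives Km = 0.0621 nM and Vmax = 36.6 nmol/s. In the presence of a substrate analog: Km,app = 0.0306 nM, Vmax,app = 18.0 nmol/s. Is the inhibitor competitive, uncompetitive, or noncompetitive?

uncompetitive

Both Km and Vmax decrease by the same factor (~2.03-fold) — characteristic of uncompetitive inhibition.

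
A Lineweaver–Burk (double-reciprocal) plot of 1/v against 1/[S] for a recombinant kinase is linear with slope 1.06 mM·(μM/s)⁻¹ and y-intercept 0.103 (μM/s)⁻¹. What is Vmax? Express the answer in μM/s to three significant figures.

The y-intercept of a Lineweaver–Burk plot equals 1/Vmax, so Vmax = 1/0.103 = 9.71 μM/s.

9.71 μM/s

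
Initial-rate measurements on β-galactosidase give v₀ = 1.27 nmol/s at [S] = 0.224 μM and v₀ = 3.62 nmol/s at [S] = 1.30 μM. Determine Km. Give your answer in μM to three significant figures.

From v = Vmax[S]/(Km+[S]), each point gives Vmax = v(Km+[S])/[S].
Equating: 1.27(Km+0.224)/0.224 = 3.62(Km+1.30)/1.30.
5.670·Km + 1.27 = 2.785·Km + 3.62, so (5.670 − 2.785)·Km = 3.62 − 1.27.
Km = 2.350/2.885 = 0.815 μM; then Vmax = 1.27(0.815+0.224)/0.224 = 5.89 nmol/s.

0.815 μM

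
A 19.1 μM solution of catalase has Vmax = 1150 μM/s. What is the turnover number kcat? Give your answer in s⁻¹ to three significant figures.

60.2 s⁻¹

kcat = Vmax/[E]total = 1150 μM/s / 19.1 μM = 60.2 s⁻¹.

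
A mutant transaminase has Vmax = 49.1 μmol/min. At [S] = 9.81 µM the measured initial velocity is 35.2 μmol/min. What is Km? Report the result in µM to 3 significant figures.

From v = Vmax[S]/(Km+[S]), Km = [S](Vmax − v)/v.
Km = 9.81 × (49.1 − 35.2) / 35.2 = 136.4/35.2 = 3.87 µM.

3.87 µM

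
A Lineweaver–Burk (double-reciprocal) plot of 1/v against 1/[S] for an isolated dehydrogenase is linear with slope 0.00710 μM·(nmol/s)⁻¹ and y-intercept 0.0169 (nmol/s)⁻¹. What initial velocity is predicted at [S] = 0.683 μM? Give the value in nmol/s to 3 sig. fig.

The y-intercept is 1/Vmax, so Vmax = 1/0.0169 = 59.2 nmol/s.
The slope is Km/Vmax, so Km = 0.00710 × 59.2 = 0.420 μM.
Then v = 59.2 × 0.683/(0.420 + 0.683) = 36.6 nmol/s.

36.6 nmol/s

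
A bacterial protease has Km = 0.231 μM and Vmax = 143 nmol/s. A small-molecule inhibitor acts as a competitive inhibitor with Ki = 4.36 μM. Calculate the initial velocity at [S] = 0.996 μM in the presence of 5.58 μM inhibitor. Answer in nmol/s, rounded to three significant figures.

93.5 nmol/s

α = 1 + [I]/Ki = 1 + 5.58/4.36 = 2.280.
For a competitive inhibitor, Vmax is unchanged and the apparent Km becomes α·Km: Km,app = 0.527 μM, Vmax,app = 143 nmol/s.
v = Vmax,app·[S]/(Km,app + [S]) = 143 × 0.996/(0.527 + 0.996) = 93.5 nmol/s.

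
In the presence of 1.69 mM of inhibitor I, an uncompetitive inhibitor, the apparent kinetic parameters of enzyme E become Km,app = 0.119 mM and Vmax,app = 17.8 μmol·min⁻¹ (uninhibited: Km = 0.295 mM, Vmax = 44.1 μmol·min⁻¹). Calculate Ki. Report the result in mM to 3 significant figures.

1.14 mM

Uncompetitive: Vmax,app = Vmax/α (and Km,app = Km/α) with α = 1 + [I]/Ki.
α = Vmax/Vmax,app = 44.1/17.8 = 2.478.
Ki = [I]/(α − 1) = 1.69/1.478 = 1.14 mM.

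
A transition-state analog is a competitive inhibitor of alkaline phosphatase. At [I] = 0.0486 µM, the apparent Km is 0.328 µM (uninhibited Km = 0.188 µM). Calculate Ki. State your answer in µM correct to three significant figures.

0.0653 µM

Competitive: Km,app = α·Km with α = 1 + [I]/Ki.
α = Km,app/Km = 0.328/0.188 = 1.745.
Since α = 1 + [I]/Ki, [I]/Ki = 1.745 − 1 = 0.7447 and Ki = 0.0486/0.7447 = 0.0653 µM.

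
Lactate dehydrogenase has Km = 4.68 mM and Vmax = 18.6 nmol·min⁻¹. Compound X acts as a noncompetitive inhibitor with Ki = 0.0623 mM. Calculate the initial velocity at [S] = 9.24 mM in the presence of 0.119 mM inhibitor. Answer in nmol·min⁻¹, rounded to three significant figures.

4.24 nmol·min⁻¹

With α = 1 + [I]/Ki = 1 + 0.119/0.0623 = 2.910, the noncompetitive rate law is v = (Vmax/α)·[S] / (Km + [S]).
v = (18.6/2.910)×9.24 / (4.68 + 9.24) = 59.06/13.92 = 4.24 nmol·min⁻¹.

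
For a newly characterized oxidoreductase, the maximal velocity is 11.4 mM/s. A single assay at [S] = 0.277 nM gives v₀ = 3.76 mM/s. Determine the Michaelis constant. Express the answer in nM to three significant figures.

From v = Vmax[S]/(Km+[S]), Km = [S](Vmax − v)/v.
Km = 0.277 × (11.4 − 3.76) / 3.76 = 2.116/3.76 = 0.563 nM.

0.563 nM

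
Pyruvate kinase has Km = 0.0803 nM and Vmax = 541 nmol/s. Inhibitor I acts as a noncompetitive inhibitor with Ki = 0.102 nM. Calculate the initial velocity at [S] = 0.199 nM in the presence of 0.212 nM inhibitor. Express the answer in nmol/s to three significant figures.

α = 1 + [I]/Ki = 1 + 0.212/0.102 = 3.078.
For a noncompetitive inhibitor, Vmax is reduced to Vmax/α while Km is unchanged: Km,app = 0.0803 nM, Vmax,app = 176 nmol/s.
v = Vmax,app·[S]/(Km,app + [S]) = 176 × 0.199/(0.0803 + 0.199) = 125 nmol/s.

125 nmol/s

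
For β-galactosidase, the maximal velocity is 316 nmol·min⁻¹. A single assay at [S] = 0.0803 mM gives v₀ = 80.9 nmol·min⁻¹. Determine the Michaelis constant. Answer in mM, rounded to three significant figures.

v/Vmax = 80.9/316 = 0.2560 = [S]/(Km+[S]).
So Km + [S] = [S]/0.2560 = 0.3137 mM, giving Km = 0.3137 − 0.0803 = 0.233 mM.

0.233 mM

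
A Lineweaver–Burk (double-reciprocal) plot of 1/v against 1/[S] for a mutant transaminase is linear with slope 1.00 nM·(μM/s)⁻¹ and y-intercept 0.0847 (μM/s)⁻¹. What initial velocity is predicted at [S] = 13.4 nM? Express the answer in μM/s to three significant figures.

6.28 μM/s

The y-intercept is 1/Vmax, so Vmax = 1/0.0847 = 11.8 μM/s.
The slope is Km/Vmax, so Km = 1.00 × 11.8 = 11.8 nM.
Then v = 11.8 × 13.4/(11.8 + 13.4) = 6.28 μM/s.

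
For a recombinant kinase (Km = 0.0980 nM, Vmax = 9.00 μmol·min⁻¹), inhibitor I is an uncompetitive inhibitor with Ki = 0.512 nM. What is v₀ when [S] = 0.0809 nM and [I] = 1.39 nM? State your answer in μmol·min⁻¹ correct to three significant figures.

1.83 μmol·min⁻¹

α = 1 + [I]/Ki = 1 + 1.39/0.512 = 3.715.
For an uncompetitive inhibitor, both parameters are divided by α, giving Vmax/α and Km/α: Km,app = 0.0264 nM, Vmax,app = 2.42 μmol·min⁻¹.
v = Vmax,app·[S]/(Km,app + [S]) = 2.42 × 0.0809/(0.0264 + 0.0809) = 1.83 μmol·min⁻¹.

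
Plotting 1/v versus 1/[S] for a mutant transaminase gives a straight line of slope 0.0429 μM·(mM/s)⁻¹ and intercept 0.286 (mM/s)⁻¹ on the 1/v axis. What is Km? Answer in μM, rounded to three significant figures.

0.150 μM

y-intercept = 1/Vmax ⇒ Vmax = 3.50 mM/s; slope = Km/Vmax ⇒ Km = slope × Vmax.
Km = 0.0429 × 3.50 = 0.150 μM.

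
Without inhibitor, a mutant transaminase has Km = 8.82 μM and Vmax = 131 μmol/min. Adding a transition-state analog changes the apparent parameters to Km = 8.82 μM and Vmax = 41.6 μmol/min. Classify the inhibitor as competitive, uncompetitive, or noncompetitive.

Vmax decreases (131 → 41.6 μmol/min) while Km is unchanged — pure noncompetitive inhibition.

noncompetitive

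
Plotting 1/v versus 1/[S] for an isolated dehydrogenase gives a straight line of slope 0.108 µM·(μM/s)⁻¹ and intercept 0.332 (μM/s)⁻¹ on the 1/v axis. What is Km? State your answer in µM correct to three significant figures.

y-intercept = 1/Vmax ⇒ Vmax = 3.01 μM/s; slope = Km/Vmax ⇒ Km = slope × Vmax.
Km = 0.108 × 3.01 = 0.325 µM.

0.325 µM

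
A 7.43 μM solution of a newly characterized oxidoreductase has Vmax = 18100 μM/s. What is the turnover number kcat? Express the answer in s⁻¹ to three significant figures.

2440 s⁻¹

kcat = Vmax/[E]total = 18100 μM/s / 7.43 μM = 2440 s⁻¹.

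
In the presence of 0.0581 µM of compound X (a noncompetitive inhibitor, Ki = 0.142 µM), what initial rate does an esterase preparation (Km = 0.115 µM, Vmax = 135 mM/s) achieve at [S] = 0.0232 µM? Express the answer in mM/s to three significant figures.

16.1 mM/s

With α = 1 + [I]/Ki = 1 + 0.0581/0.142 = 1.409, the noncompetitive rate law is v = (Vmax/α)·[S] / (Km + [S]).
v = (135/1.409)×0.0232 / (0.115 + 0.0232) = 2.223/0.1382 = 16.1 mM/s.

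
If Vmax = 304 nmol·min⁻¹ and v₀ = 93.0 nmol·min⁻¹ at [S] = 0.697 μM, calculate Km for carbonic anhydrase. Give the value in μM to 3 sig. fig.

From v = Vmax[S]/(Km+[S]), Km = [S](Vmax − v)/v.
Km = 0.697 × (304 − 93.0) / 93.0 = 147.1/93.0 = 1.58 μM.

1.58 μM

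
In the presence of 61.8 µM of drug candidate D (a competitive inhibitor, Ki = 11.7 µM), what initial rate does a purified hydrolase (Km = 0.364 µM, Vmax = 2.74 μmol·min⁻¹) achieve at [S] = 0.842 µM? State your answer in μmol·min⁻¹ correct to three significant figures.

0.737 μmol·min⁻¹

α = 1 + [I]/Ki = 1 + 61.8/11.7 = 6.282.
For a competitive inhibitor, Vmax is unchanged and the apparent Km becomes α·Km: Km,app = 2.29 µM, Vmax,app = 2.74 μmol·min⁻¹.
v = Vmax,app·[S]/(Km,app + [S]) = 2.74 × 0.842/(2.29 + 0.842) = 0.737 μmol·min⁻¹.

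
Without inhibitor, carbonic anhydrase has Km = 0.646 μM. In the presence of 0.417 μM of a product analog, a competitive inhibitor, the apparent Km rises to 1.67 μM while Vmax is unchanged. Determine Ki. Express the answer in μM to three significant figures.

Competitive: Km,app = α·Km with α = 1 + [I]/Ki.
α = Km,app/Km = 1.67/0.646 = 2.585.
Ki = [I]/(α − 1) = 0.417/1.585 = 0.263 μM.

0.263 μM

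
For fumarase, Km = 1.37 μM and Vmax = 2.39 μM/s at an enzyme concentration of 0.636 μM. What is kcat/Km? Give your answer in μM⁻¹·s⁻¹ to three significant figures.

kcat = Vmax/[E]total = 2.39/0.636 = 3.76 s⁻¹.
kcat/Km = 3.76/1.37 = 2.74 μM⁻¹·s⁻¹.

2.74 μM⁻¹·s⁻¹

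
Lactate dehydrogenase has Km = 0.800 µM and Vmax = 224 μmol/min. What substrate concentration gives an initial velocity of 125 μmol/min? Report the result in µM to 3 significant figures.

1.01 µM

Rearranging v = Vmax[S]/(Km+[S]) gives [S] = Km·v/(Vmax − v).
[S] = 0.800 × 125 / (224 − 125) = 100.0/99.00 = 1.01 µM.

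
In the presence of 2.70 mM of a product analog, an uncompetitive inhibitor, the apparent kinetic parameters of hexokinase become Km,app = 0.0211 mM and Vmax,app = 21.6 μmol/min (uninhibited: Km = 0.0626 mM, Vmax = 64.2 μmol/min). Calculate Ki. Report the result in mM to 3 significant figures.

Uncompetitive: Vmax,app = Vmax/α (and Km,app = Km/α) with α = 1 + [I]/Ki.
α = Vmax/Vmax,app = 64.2/21.6 = 2.972.
Since α = 1 + [I]/Ki, [I]/Ki = 2.972 − 1 = 1.972 and Ki = 2.70/1.972 = 1.37 mM.

1.37 mM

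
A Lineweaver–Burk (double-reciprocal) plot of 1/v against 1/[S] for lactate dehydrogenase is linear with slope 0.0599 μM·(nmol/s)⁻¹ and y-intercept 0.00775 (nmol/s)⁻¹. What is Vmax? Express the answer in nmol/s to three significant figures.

The y-intercept of a Lineweaver–Burk plot equals 1/Vmax, so Vmax = 1/0.00775 = 129 nmol/s.

129 nmol/s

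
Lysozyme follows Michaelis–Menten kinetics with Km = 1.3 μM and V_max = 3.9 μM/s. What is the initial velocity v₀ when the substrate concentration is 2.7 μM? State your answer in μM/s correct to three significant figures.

2.63 μM/s

v = Vmax·[S]/(Km + [S]) = 3.9 × 2.7 / (1.3 + 2.7)
  = 10.53 / 4.000 = 2.63 μM/s.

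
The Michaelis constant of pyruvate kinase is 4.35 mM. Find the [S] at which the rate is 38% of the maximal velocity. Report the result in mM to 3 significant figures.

v/Vmax = [S]/(Km+[S]) = 0.38, so [S] = Km·0.38/(1 − 0.38) = 4.35 × 0.6129.
[S] = 2.67 mM.

2.67 mM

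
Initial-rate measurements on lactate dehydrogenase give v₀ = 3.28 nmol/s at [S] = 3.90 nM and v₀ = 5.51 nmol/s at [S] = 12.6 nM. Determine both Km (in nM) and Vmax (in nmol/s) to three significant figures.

From v = Vmax[S]/(Km+[S]), each point gives Vmax = v(Km+[S])/[S].
Equating: 3.28(Km+3.90)/3.90 = 5.51(Km+12.6)/12.6.
0.8410·Km + 3.28 = 0.4373·Km + 5.51, so (0.8410 − 0.4373)·Km = 5.51 − 3.28.
Km = 2.230/0.4037 = 5.52 nM; then Vmax = 3.28(5.52+3.90)/3.90 = 7.93 nmol/s.

Km = 5.52 nM; Vmax = 7.93 nmol/s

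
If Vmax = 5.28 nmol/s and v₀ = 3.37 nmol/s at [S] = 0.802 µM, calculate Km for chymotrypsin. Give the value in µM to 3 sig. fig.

0.455 µM

v/Vmax = 3.37/5.28 = 0.6383 = [S]/(Km+[S]).
So Km + [S] = [S]/0.6383 = 1.257 µM, giving Km = 1.257 − 0.802 = 0.455 µM.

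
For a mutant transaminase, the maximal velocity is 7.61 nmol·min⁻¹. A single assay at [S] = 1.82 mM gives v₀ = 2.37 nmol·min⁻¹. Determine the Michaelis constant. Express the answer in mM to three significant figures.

4.02 mM

From v = Vmax[S]/(Km+[S]), Km = [S](Vmax − v)/v.
Km = 1.82 × (7.61 − 2.37) / 2.37 = 9.537/2.37 = 4.02 mM.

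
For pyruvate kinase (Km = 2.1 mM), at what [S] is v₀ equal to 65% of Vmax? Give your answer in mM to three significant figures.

v/Vmax = [S]/(Km+[S]) = 0.65, so [S] = Km·0.65/(1 − 0.65) = 2.1 × 1.857.
[S] = 3.90 mM.

3.90 mM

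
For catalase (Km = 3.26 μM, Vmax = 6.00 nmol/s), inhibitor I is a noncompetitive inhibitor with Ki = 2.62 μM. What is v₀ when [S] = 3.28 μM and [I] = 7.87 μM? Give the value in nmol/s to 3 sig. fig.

0.752 nmol/s

α = 1 + [I]/Ki = 1 + 7.87/2.62 = 4.004.
For a noncompetitive inhibitor, Vmax is reduced to Vmax/α while Km is unchanged: Km,app = 3.26 μM, Vmax,app = 1.50 nmol/s.
v = Vmax,app·[S]/(Km,app + [S]) = 1.50 × 3.28/(3.26 + 3.28) = 0.752 nmol/s.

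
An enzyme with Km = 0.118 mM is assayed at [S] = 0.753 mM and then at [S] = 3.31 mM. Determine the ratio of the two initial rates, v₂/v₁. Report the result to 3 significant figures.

1.12

The fractional saturations are [S]/(Km+[S]) = 0.753/0.8710 = 0.8645 and 3.31/3.428 = 0.9656.
v₂/v₁ is just their ratio: 0.9656/0.8645 = 1.12.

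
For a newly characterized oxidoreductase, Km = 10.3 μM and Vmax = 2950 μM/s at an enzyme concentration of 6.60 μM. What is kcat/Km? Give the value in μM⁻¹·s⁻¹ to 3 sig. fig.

43.4 μM⁻¹·s⁻¹

kcat = Vmax/[E]total = 2950/6.60 = 447 s⁻¹.
kcat/Km = 447/10.3 = 43.4 μM⁻¹·s⁻¹.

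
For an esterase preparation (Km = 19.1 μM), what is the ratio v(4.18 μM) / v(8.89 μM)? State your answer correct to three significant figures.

0.565

The fractional saturations are [S]/(Km+[S]) = 8.89/27.99 = 0.3176 and 4.18/23.28 = 0.1796.
v₂/v₁ is just their ratio: 0.1796/0.3176 = 0.565.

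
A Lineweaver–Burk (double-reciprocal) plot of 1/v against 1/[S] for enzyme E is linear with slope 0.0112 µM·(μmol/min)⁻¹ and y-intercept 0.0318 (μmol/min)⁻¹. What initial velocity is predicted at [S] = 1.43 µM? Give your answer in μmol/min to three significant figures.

25.2 μmol/min

The y-intercept is 1/Vmax, so Vmax = 1/0.0318 = 31.4 μmol/min.
The slope is Km/Vmax, so Km = 0.0112 × 31.4 = 0.352 µM.
Then v = 31.4 × 1.43/(0.352 + 1.43) = 25.2 μmol/min.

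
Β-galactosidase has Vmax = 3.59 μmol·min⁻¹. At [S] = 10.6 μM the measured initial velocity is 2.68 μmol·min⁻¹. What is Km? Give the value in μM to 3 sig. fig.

v/Vmax = 2.68/3.59 = 0.7465 = [S]/(Km+[S]).
So Km + [S] = [S]/0.7465 = 14.20 μM, giving Km = 14.20 − 10.6 = 3.60 μM.

3.60 μM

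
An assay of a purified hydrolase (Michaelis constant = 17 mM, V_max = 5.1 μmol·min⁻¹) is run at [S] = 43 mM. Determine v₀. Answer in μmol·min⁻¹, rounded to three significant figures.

3.66 μmol·min⁻¹

v = Vmax·[S]/(Km + [S]) = 5.1 × 43 / (17 + 43)
  = 219.3 / 60.00 = 3.66 μmol·min⁻¹.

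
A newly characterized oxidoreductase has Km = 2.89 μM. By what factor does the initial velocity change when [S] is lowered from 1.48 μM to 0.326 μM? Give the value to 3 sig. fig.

The fractional saturations are [S]/(Km+[S]) = 1.48/4.370 = 0.3387 and 0.326/3.216 = 0.1014.
v₂/v₁ is just their ratio: 0.1014/0.3387 = 0.299.

0.299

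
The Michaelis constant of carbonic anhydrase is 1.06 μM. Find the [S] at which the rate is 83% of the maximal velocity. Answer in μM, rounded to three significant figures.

5.18 μM

v/Vmax = [S]/(Km+[S]) = 0.83, so [S] = Km·0.83/(1 − 0.83) = 1.06 × 4.882.
[S] = 5.18 μM.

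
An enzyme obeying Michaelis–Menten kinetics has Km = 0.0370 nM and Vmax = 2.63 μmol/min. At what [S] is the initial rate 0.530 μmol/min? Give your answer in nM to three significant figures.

0.00934 nM

Rearranging v = Vmax[S]/(Km+[S]) gives [S] = Km·v/(Vmax − v).
[S] = 0.0370 × 0.530 / (2.63 − 0.530) = 0.01961/2.100 = 0.00934 nM.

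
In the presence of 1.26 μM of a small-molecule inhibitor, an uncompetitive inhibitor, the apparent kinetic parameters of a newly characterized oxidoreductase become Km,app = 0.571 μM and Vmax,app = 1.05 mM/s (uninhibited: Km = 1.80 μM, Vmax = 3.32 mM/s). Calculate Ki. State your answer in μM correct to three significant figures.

0.583 μM

Uncompetitive: Vmax,app = Vmax/α (and Km,app = Km/α) with α = 1 + [I]/Ki.
α = Vmax/Vmax,app = 3.32/1.05 = 3.162.
Ki = [I]/(α − 1) = 1.26/2.162 = 0.583 μM.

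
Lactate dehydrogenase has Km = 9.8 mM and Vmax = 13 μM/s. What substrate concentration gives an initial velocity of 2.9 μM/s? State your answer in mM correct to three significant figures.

2.81 mM

The required fractional saturation is v/Vmax = 2.9/13 = 0.2231.
Then [S]/(Km+[S]) = 0.2231 ⇒ [S] = 9.8 × 0.2231/(1 − 0.2231) = 2.81 mM.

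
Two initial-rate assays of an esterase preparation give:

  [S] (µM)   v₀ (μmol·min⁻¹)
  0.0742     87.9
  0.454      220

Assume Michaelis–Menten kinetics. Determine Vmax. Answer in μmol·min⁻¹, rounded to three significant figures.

311 μmol·min⁻¹

In reciprocal form, 1/v = (Km/Vmax)·(1/[S]) + 1/Vmax. The two points give (1/[S], 1/v) = (13.48, 0.01138) and (2.203, 0.004545).
Slope = (0.01138 − 0.004545)/(13.48 − 2.203) = 0.0006059; intercept = 0.01138 − 0.0006059×13.48 = 0.003211.
Vmax = 1/intercept = 311 μmol·min⁻¹; Km = slope × Vmax = 0.0006059 × 311 = 0.189 µM.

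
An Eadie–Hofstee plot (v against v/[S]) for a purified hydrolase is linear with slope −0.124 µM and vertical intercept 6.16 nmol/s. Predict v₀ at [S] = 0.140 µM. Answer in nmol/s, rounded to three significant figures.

3.27 nmol/s

In the Eadie–Hofstee form v = Vmax − Km·(v/[S]), the slope is −Km and the intercept is Vmax, so Km = 0.124 µM and Vmax = 6.16 nmol/s.
v = 6.16 × 0.140/(0.124 + 0.140) = 3.27 nmol/s.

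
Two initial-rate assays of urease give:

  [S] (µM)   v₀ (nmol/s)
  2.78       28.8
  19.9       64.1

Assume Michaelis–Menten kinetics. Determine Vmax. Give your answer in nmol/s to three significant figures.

80.0 nmol/s

From v = Vmax[S]/(Km+[S]), each point gives Vmax = v(Km+[S])/[S].
Equating: 28.8(Km+2.78)/2.78 = 64.1(Km+19.9)/19.9.
10.36·Km + 28.8 = 3.221·Km + 64.1, so (10.36 − 3.221)·Km = 64.1 − 28.8.
Km = 35.30/7.139 = 4.94 µM; then Vmax = 28.8(4.94+2.78)/2.78 = 80.0 nmol/s.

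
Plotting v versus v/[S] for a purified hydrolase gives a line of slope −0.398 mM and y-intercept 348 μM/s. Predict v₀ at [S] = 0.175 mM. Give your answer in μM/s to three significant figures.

106 μM/s

In the Eadie–Hofstee form v = Vmax − Km·(v/[S]), the slope is −Km and the intercept is Vmax, so Km = 0.398 mM and Vmax = 348 μM/s.
v = 348 × 0.175/(0.398 + 0.175) = 106 μM/s.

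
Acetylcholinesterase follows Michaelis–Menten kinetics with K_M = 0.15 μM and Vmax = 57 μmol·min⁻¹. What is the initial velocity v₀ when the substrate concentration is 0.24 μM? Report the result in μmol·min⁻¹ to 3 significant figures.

35.1 μmol·min⁻¹

[S]/(Km+[S]) = 0.24/0.3900 = 0.6154, the fractional saturation.
v = 0.6154 × Vmax = 0.6154 × 57 = 35.1 μmol·min⁻¹.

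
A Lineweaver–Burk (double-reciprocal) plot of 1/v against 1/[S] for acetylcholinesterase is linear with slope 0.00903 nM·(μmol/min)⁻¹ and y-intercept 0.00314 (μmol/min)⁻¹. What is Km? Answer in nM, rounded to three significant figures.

2.88 nM

y-intercept = 1/Vmax ⇒ Vmax = 318 μmol/min; slope = Km/Vmax ⇒ Km = slope × Vmax.
Km = 0.00903 × 318 = 2.88 nM.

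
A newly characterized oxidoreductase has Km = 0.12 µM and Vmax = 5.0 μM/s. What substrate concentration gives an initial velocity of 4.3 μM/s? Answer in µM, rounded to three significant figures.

The required fractional saturation is v/Vmax = 4.3/5.0 = 0.8600.
Then [S]/(Km+[S]) = 0.8600 ⇒ [S] = 0.12 × 0.8600/(1 − 0.8600) = 0.737 µM.

0.737 µM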